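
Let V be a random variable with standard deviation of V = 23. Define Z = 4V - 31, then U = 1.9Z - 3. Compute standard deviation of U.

standard deviation of U = 174.8

standard deviation of Z = |4|·23 = 92.
standard deviation of U = |1.9|·92 = 174.8.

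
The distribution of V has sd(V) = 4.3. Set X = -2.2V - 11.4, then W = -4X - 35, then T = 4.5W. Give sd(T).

sd(T) = 170.28

sd(X) = |-2.2|·4.3 = 9.46.
sd(W) = |-4|·9.46 = 37.84.
sd(T) = |4.5|·37.84 = 170.28.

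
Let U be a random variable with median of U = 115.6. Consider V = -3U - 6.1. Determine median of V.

A linear map preserves order up to sign, so median of V = a·median of U + b = (-3)·115.6 + (-6.1) = -352.9.

median of V = -352.9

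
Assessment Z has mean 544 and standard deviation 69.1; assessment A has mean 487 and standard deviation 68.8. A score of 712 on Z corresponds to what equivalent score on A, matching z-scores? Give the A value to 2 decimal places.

z = (712 − 544)/69.1 ≈ 2.4313.
A = 487 + z·68.8 = 487 + (712 − 544)·68.8/69.1 ≈ 654.27.

A = 654.27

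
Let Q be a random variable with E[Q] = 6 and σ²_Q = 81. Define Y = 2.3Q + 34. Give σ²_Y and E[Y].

Y = 2.3Q + 34 is linear with a = 2.3, b = 34.
σ²_Y = a²·σ²_Q = 2.3²·81 = 428.49 (the additive constant 34 does not affect variance).
E[Y] = a·E[Q] + b = 2.3·6 + 34 = 47.8.

σ²_Y = 428.49, E[Y] = 47.8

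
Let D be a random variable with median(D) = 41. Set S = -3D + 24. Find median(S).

A linear map preserves order up to sign, so median(S) = a·median(D) + b = (-3)·41 + 24 = -99.

median(S) = -99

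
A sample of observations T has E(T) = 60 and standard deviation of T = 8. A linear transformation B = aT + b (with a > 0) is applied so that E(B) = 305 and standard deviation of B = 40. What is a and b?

a = 5, b = 5

standard deviation of B = a·standard deviation of T (a > 0), so a = 40/8 = 5.
E(B) = a·E(T) + b, so b = 305 − 5·60 = 5.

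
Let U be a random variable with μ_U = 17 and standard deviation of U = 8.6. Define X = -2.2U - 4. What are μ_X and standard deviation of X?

X = -2.2U - 4 is linear with a = -2.2, b = -4.
μ_X = a·μ_U + b = (-2.2)·17 + (-4) = -41.4.
standard deviation of X = |a|·standard deviation of U = |-2.2|·8.6 = 18.92.

μ_X = -41.4, standard deviation of X = 18.92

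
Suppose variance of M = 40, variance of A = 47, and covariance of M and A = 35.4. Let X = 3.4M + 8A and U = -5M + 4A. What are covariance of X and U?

By bilinearity, covariance of X and U = ac·variance of M + bd·variance of A + (ad+bc)·covariance of M and A, with a=3.4, b=8, c=-5, d=4.
ac·variance of M = 3.4·(-5)·40 = -680
bd·variance of A = 8·4·47 = 1504
(ad+bc)·covariance of M and A = (-26.4)·35.4 = -934.56
covariance of X and U = -680 + 1504 + (-934.56) = -110.56.

covariance of X and U = -110.56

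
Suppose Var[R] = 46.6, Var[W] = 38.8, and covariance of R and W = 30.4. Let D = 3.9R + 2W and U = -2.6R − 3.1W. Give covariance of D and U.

By bilinearity, covariance of D and U = ac·Var[R] + bd·Var[W] + (ad+bc)·covariance of R and W, with a=3.9, b=2, c=-2.6, d=-3.1.
ac·Var[R] = 3.9·(-2.6)·46.6 = -472.524
bd·Var[W] = 2·(-3.1)·38.8 = -240.56
(ad+bc)·covariance of R and W = (-17.29)·30.4 = -525.616
covariance of D and U = -472.524 + (-240.56) + (-525.616) = -1238.7.

covariance of D and U = -1238.7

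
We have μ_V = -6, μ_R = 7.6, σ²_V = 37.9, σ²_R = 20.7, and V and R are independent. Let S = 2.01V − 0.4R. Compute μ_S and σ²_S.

μ_S = 2.01·μ_V + (-0.4)·μ_R = 2.01·(-6) + (-0.4)·7.6 = -15.1.
σ²_S = a²·σ²_V + b²·σ²_R + 2ab·Cov(V, R) with a = 2.01, b = -0.4.
Independence gives Cov(V, R) = 0.
= 2.01²·37.9 + (-0.4)²·20.7 + 2·2.01·(-0.4)·0
= 153.11979 + 3.312 + 0 = 156.43179.

μ_S = -15.1, σ²_S = 156.43179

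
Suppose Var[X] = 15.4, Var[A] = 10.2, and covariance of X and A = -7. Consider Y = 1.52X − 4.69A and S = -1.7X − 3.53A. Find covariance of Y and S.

covariance of Y and S = 110.82274

By bilinearity, covariance of Y and S = ac·Var[X] + bd·Var[A] + (ad+bc)·covariance of X and A, with a=1.52, b=-4.69, c=-1.7, d=-3.53.
ac·Var[X] = 1.52·(-1.7)·15.4 = -39.7936
bd·Var[A] = (-4.69)·(-3.53)·10.2 = 168.86814
(ad+bc)·covariance of X and A = (2.6074)·(-7) = -18.2518
covariance of Y and S = -39.7936 + 168.86814 + (-18.2518) = 110.82274.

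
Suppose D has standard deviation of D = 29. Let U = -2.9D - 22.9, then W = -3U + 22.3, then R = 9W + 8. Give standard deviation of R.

standard deviation of R = 2270.7

standard deviation of U = |-2.9|·29 = 84.1.
standard deviation of W = |-3|·84.1 = 252.3.
standard deviation of R = |9|·252.3 = 2270.7.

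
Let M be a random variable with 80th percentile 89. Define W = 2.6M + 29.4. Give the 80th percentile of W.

Since a = 2.6 > 0 the transformation is increasing, so the 80th percentile of W = a·(P_{80} of M) + b = 2.6·89 + 29.4 = 260.8.

80th percentile of W = 260.8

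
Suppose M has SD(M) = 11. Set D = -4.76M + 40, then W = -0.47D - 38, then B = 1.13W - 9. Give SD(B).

SD(B) = 27.808396

SD(D) = |-4.76|·11 = 52.36.
SD(W) = |-0.47|·52.36 = 24.6092.
SD(B) = |1.13|·24.6092 = 27.808396.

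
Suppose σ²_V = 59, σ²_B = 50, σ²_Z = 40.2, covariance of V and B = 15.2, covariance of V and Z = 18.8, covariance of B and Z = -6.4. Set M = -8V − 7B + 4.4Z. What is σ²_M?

σ²_M = 7777.392

σ²_M = a²·σ²_V + b²·σ²_B + c²·σ²_Z + 2ab·covariance of V and B + 2ac·covariance of V and Z + 2bc·covariance of B and Z, with a = -8, b = -7, c = 4.4.
= 3776 + 2450 + 778.272 + 1702.4 + (-1323.52) + 394.24
= 7777.392.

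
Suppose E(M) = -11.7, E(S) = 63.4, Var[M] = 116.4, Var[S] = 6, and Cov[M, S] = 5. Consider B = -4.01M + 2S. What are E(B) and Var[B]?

E(B) = (-4.01)·E(M) + 2·E(S) = (-4.01)·(-11.7) + 2·63.4 = 173.717.
Var[B] = a²·Var[M] + b²·Var[S] + 2ab·Cov[M, S] with a = -4.01, b = 2.
= (-4.01)²·116.4 + 2²·6 + 2·(-4.01)·2·5
= 1871.72364 + 24 + (-80.2) = 1815.52364.

E(B) = 173.717, Var[B] = 1815.52364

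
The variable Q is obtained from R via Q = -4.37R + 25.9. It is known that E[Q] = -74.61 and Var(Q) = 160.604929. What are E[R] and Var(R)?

From Q = -4.37R + 25.9: E[Q] = a·E[R] + b, so E[R] = (E[Q] − b)/a = (-74.61 − 25.9)/(-4.37) = 23.
Var(Q) = a²·Var(R), so Var(R) = 160.604929/(-4.37)² = 8.41.

E[R] = 23, Var(R) = 8.41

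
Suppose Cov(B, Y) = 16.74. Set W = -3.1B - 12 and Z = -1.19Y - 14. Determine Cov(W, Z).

Cov(W, Z) = a·c·Cov(B, Y) = (-3.1)·(-1.19)·16.74 = 61.75386. Additive constants drop out.

Cov(W, Z) = 61.75386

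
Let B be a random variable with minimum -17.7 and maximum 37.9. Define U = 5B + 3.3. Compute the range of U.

Range(U) = 278

Range of B = 37.9 − (-17.7) = 55.6.
Range(U) = |a|·Range(B) = |5|·55.6 = 278.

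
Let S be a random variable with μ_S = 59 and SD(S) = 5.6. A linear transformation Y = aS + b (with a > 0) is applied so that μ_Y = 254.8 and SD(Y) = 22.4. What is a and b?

a = 4, b = 18.8

SD(Y) = a·SD(S) (a > 0), so a = 22.4/5.6 = 4.
μ_Y = a·μ_S + b, so b = 254.8 − 4·59 = 18.8.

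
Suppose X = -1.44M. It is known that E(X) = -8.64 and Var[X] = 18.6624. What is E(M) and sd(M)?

From X = -1.44M: E(X) = a·E(M) + b, so E(M) = (E(X) − b)/a = (-8.64 − 0)/(-1.44) = 6.
sd(X) = √18.6624 = 4.32.
sd(X) = |a|·sd(M), so sd(M) = 4.32/|-1.44| = 3.

E(M) = 6, sd(M) = 3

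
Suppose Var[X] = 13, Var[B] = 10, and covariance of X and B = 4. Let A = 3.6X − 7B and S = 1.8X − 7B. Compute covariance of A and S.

By bilinearity, covariance of A and S = ac·Var[X] + bd·Var[B] + (ad+bc)·covariance of X and B, with a=3.6, b=-7, c=1.8, d=-7.
ac·Var[X] = 3.6·1.8·13 = 84.24
bd·Var[B] = (-7)·(-7)·10 = 490
(ad+bc)·covariance of X and B = (-37.8)·4 = -151.2
covariance of A and S = 84.24 + 490 + (-151.2) = 423.04.

covariance of A and S = 423.04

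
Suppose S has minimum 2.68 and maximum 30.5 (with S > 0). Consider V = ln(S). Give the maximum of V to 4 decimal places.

max(V) = 3.4177

ln(S) is increasing on this domain, so max(V) comes from max(S) = 30.5: max(V) = ln(30.5) ≈ 3.4177.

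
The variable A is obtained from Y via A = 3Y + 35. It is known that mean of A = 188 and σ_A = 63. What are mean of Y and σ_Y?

mean of Y = 51, σ_Y = 21

From A = 3Y + 35: mean of A = a·mean of Y + b, so mean of Y = (mean of A − b)/a = (188 − 35)/3 = 51.
σ_A = |a|·σ_Y, so σ_Y = 63/|3| = 21.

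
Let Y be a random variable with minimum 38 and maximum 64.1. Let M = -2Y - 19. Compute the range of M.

Range of Y = 64.1 − 38 = 26.1.
Range(M) = |a|·Range(Y) = |-2|·26.1 = 52.2.

Range(M) = 52.2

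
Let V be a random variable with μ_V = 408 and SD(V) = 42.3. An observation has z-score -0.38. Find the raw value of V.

V = μ_V + z·SD(V) = 408 + (-0.38)·42.3 = 391.926.

V = 391.926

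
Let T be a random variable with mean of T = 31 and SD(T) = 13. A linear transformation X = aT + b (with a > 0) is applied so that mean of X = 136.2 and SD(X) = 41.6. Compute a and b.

SD(X) = a·SD(T) (a > 0), so a = 41.6/13 = 3.2.
mean of X = a·mean of T + b, so b = 136.2 − 3.2·31 = 37.

a = 3.2, b = 37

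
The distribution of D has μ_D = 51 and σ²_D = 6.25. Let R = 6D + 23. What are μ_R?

μ_R = 329

R = 6D + 23 is linear with a = 6, b = 23.
μ_R = a·μ_D + b = 6·51 + 23 = 329.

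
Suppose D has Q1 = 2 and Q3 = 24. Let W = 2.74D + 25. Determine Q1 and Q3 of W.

a = 2.74 > 0: Q1(W) = a·Q1(D)+b = 30.48, Q3(W) = a·Q3(D)+b = 90.76.

Q1(W) = 30.48, Q3(W) = 90.76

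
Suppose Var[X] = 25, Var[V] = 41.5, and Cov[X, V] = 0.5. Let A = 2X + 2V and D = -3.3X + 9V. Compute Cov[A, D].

By bilinearity, Cov[A, D] = ac·Var[X] + bd·Var[V] + (ad+bc)·Cov[X, V], with a=2, b=2, c=-3.3, d=9.
ac·Var[X] = 2·(-3.3)·25 = -165
bd·Var[V] = 2·9·41.5 = 747
(ad+bc)·Cov[X, V] = (11.4)·0.5 = 5.7
Cov[A, D] = -165 + 747 + 5.7 = 587.7.

Cov[A, D] = 587.7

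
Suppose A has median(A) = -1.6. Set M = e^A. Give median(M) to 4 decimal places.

median(M) = 0.2019

e^A is monotone on this domain, so median(M) = exp(-1.6) ≈ 0.2019.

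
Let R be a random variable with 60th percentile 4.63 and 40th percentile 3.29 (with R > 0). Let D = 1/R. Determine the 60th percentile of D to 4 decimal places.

1/R is decreasing on R > 0, so percentile order reverses: P_{60}(D) uses P_{40}(R) = 3.29.
P_{60}(D) = 1/3.29 ≈ 0.304.

60th percentile of D = 0.304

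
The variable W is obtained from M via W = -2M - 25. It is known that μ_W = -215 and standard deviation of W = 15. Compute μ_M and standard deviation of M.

From W = -2M - 25: μ_W = a·μ_M + b, so μ_M = (μ_W − b)/a = (-215 − (-25))/(-2) = 95.
standard deviation of W = |a|·standard deviation of M, so standard deviation of M = 15/|-2| = 7.5.

μ_M = 95, standard deviation of M = 7.5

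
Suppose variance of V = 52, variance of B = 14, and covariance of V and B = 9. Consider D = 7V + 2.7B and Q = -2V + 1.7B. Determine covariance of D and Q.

By bilinearity, covariance of D and Q = ac·variance of V + bd·variance of B + (ad+bc)·covariance of V and B, with a=7, b=2.7, c=-2, d=1.7.
ac·variance of V = 7·(-2)·52 = -728
bd·variance of B = 2.7·1.7·14 = 64.26
(ad+bc)·covariance of V and B = (6.5)·9 = 58.5
covariance of D and Q = -728 + 64.26 + 58.5 = -605.24.

covariance of D and Q = -605.24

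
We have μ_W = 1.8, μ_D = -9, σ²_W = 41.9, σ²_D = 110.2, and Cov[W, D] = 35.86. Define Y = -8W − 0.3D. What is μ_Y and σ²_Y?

μ_Y = (-8)·μ_W + (-0.3)·μ_D = (-8)·1.8 + (-0.3)·(-9) = -11.7.
σ²_Y = a²·σ²_W + b²·σ²_D + 2ab·Cov[W, D] with a = -8, b = -0.3.
= (-8)²·41.9 + (-0.3)²·110.2 + 2·(-8)·(-0.3)·35.86
= 2681.6 + 9.918 + 172.128 = 2863.646.

μ_Y = -11.7, σ²_Y = 2863.646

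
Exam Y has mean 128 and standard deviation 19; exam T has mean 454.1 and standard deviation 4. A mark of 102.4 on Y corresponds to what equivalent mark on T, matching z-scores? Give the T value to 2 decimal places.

T = 448.71

z = (102.4 − 128)/19 ≈ -1.3474.
T = 454.1 + z·4 = 454.1 + (102.4 − 128)·4/19 ≈ 448.71.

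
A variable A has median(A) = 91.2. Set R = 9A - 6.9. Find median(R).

median(R) = 813.9

A linear map preserves order up to sign, so median(R) = a·median(A) + b = 9·91.2 + (-6.9) = 813.9.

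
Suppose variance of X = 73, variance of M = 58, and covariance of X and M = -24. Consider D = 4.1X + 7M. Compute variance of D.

variance of D = 2691.53

variance of D = a²·variance of X + b²·variance of M + 2ab·covariance of X and M with a = 4.1, b = 7.
= 4.1²·73 + 7²·58 + 2·4.1·7·(-24)
= 1227.13 + 2842 + (-1377.6) = 2691.53.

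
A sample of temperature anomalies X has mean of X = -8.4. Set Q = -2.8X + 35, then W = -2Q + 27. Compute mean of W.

mean of Q = (-2.8)·(-8.4) + 35 = 58.52.
mean of W = (-2)·58.52 + 27 = -90.04.

mean of W = -90.04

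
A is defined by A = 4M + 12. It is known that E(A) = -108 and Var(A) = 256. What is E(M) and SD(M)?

From A = 4M + 12: E(A) = a·E(M) + b, so E(M) = (E(A) − b)/a = (-108 − 12)/4 = -30.
SD(A) = √256 = 16.
SD(A) = |a|·SD(M), so SD(M) = 16/|4| = 4.

E(M) = -30, SD(M) = 4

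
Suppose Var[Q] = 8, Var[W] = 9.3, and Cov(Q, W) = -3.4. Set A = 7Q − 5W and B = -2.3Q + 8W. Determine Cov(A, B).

Cov(A, B) = -730.3

By bilinearity, Cov(A, B) = ac·Var[Q] + bd·Var[W] + (ad+bc)·Cov(Q, W), with a=7, b=-5, c=-2.3, d=8.
ac·Var[Q] = 7·(-2.3)·8 = -128.8
bd·Var[W] = (-5)·8·9.3 = -372
(ad+bc)·Cov(Q, W) = (67.5)·(-3.4) = -229.5
Cov(A, B) = -128.8 + (-372) + (-229.5) = -730.3.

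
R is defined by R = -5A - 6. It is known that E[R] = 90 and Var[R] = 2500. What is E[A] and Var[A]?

From R = -5A - 6: E[R] = a·E[A] + b, so E[A] = (E[R] − b)/a = (90 − (-6))/(-5) = -19.2.
Var[R] = a²·Var[A], so Var[A] = 2500/(-5)² = 100.

E[A] = -19.2, Var[A] = 100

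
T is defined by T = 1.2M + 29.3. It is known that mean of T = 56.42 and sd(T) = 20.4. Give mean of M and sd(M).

mean of M = 22.6, sd(M) = 17

From T = 1.2M + 29.3: mean of T = a·mean of M + b, so mean of M = (mean of T − b)/a = (56.42 − 29.3)/1.2 = 22.6.
sd(T) = |a|·sd(M), so sd(M) = 20.4/|1.2| = 17.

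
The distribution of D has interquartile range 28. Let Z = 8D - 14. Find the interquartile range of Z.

Under Z = aD + b, IQR(Z) = |a|·IQR(D) = |8|·28 = 224 (shifts cancel; spread scales by |a|).

IQR(Z) = 224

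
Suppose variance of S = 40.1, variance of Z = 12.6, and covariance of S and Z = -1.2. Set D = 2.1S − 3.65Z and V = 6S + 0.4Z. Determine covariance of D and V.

covariance of D and V = 512.136

By bilinearity, covariance of D and V = ac·variance of S + bd·variance of Z + (ad+bc)·covariance of S and Z, with a=2.1, b=-3.65, c=6, d=0.4.
ac·variance of S = 2.1·6·40.1 = 505.26
bd·variance of Z = (-3.65)·0.4·12.6 = -18.396
(ad+bc)·covariance of S and Z = (-21.06)·(-1.2) = 25.272
covariance of D and V = 505.26 + (-18.396) + 25.272 = 512.136.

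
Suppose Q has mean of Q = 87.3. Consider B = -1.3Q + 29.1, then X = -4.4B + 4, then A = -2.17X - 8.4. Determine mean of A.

mean of B = (-1.3)·87.3 + 29.1 = -84.39.
mean of X = (-4.4)·(-84.39) + 4 = 375.316.
mean of A = (-2.17)·375.316 + (-8.4) = -822.83572.

mean of A = -822.83572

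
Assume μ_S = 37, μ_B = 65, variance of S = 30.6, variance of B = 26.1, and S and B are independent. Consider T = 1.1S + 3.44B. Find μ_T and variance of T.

μ_T = 1.1·μ_S + 3.44·μ_B = 1.1·37 + 3.44·65 = 264.3.
variance of T = a²·variance of S + b²·variance of B + 2ab·Cov(S, B) with a = 1.1, b = 3.44.
Independence gives Cov(S, B) = 0.
= 1.1²·30.6 + 3.44²·26.1 + 2·1.1·3.44·0
= 37.026 + 308.85696 + 0 = 345.88296.

μ_T = 264.3, variance of T = 345.88296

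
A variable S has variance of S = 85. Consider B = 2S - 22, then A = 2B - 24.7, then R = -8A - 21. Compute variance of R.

variance of B = 2²·85 = 340.
variance of A = 2²·340 = 1360.
variance of R = (-8)²·1360 = 87040.

variance of R = 87040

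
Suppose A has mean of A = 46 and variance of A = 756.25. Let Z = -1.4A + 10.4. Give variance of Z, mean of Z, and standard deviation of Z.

variance of Z = 1482.25, mean of Z = -54, standard deviation of Z = 38.5

Z = -1.4A + 10.4 is linear with a = -1.4, b = 10.4.
variance of Z = a²·variance of A = (-1.4)²·756.25 = 1482.25 (the additive constant 10.4 does not affect variance).
mean of Z = a·mean of A + b = (-1.4)·46 + 10.4 = -54.
standard deviation of A = √756.25 = 27.5.
standard deviation of Z = |a|·standard deviation of A = |-1.4|·27.5 = 38.5.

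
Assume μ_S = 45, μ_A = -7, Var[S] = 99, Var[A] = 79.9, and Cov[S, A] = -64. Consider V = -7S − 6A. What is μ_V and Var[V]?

μ_V = -273, Var[V] = 2351.4

μ_V = (-7)·μ_S + (-6)·μ_A = (-7)·45 + (-6)·(-7) = -273.
Var[V] = a²·Var[S] + b²·Var[A] + 2ab·Cov[S, A] with a = -7, b = -6.
= (-7)²·99 + (-6)²·79.9 + 2·(-7)·(-6)·(-64)
= 4851 + 2876.4 + (-5376) = 2351.4.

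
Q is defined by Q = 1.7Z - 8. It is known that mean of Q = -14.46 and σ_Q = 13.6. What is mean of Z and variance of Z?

mean of Z = -3.8, variance of Z = 64

From Q = 1.7Z - 8: mean of Q = a·mean of Z + b, so mean of Z = (mean of Q − b)/a = (-14.46 − (-8))/1.7 = -3.8.
variance of Q = 13.6² = 184.96.
variance of Q = a²·variance of Z, so variance of Z = 184.96/1.7² = 64.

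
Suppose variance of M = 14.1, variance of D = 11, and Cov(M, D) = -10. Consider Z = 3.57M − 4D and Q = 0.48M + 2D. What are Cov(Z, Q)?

By bilinearity, Cov(Z, Q) = ac·variance of M + bd·variance of D + (ad+bc)·Cov(M, D), with a=3.57, b=-4, c=0.48, d=2.
ac·variance of M = 3.57·0.48·14.1 = 24.16176
bd·variance of D = (-4)·2·11 = -88
(ad+bc)·Cov(M, D) = (5.22)·(-10) = -52.2
Cov(Z, Q) = 24.16176 + (-88) + (-52.2) = -116.03824.

Cov(Z, Q) = -116.03824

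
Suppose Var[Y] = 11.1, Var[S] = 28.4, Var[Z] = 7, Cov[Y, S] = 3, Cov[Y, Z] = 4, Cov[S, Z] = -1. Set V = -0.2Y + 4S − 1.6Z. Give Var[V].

Var[V] = 483.324

Var[V] = a²·Var[Y] + b²·Var[S] + c²·Var[Z] + 2ab·Cov[Y, S] + 2ac·Cov[Y, Z] + 2bc·Cov[S, Z], with a = -0.2, b = 4, c = -1.6.
= 0.444 + 454.4 + 17.92 + (-4.8) + 2.56 + 12.8
= 483.324.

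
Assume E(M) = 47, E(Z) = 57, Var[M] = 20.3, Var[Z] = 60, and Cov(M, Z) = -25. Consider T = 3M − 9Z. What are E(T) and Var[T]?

E(T) = 3·E(M) + (-9)·E(Z) = 3·47 + (-9)·57 = -372.
Var[T] = a²·Var[M] + b²·Var[Z] + 2ab·Cov(M, Z) with a = 3, b = -9.
= 3²·20.3 + (-9)²·60 + 2·3·(-9)·(-25)
= 182.7 + 4860 + 1350 = 6392.7.

E(T) = -372, Var[T] = 6392.7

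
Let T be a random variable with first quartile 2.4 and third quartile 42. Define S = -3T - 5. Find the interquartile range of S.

IQR(S) = 118.8

IQR of T = Q3 − Q1 = 42 − 2.4 = 39.6.
Under S = aT + b, IQR(S) = |a|·IQR(T) = |-3|·39.6 = 118.8 (shifts cancel; spread scales by |a|).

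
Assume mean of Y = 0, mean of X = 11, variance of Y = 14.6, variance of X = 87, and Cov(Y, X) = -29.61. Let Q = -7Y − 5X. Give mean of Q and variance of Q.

mean of Q = (-7)·mean of Y + (-5)·mean of X = (-7)·0 + (-5)·11 = -55.
variance of Q = a²·variance of Y + b²·variance of X + 2ab·Cov(Y, X) with a = -7, b = -5.
= (-7)²·14.6 + (-5)²·87 + 2·(-7)·(-5)·(-29.61)
= 715.4 + 2175 + (-2072.7) = 817.7.

mean of Q = -55, variance of Q = 817.7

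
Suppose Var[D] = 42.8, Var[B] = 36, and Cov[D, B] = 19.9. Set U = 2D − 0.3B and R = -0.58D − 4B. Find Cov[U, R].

By bilinearity, Cov[U, R] = ac·Var[D] + bd·Var[B] + (ad+bc)·Cov[D, B], with a=2, b=-0.3, c=-0.58, d=-4.
ac·Var[D] = 2·(-0.58)·42.8 = -49.648
bd·Var[B] = (-0.3)·(-4)·36 = 43.2
(ad+bc)·Cov[D, B] = (-7.826)·19.9 = -155.7374
Cov[U, R] = -49.648 + 43.2 + (-155.7374) = -162.1854.

Cov[U, R] = -162.1854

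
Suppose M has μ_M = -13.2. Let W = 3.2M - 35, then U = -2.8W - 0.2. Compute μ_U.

μ_U = 216.072

μ_W = 3.2·(-13.2) + (-35) = -77.24.
μ_U = (-2.8)·(-77.24) + (-0.2) = 216.072.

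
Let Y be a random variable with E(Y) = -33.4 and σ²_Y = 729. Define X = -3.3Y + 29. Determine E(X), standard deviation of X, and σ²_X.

X = -3.3Y + 29 is linear with a = -3.3, b = 29.
E(X) = a·E(Y) + b = (-3.3)·(-33.4) + 29 = 139.22.
standard deviation of Y = √729 = 27.
standard deviation of X = |a|·standard deviation of Y = |-3.3|·27 = 89.1.
σ²_X = a²·σ²_Y = (-3.3)²·729 = 7938.81 (the additive constant 29 does not affect variance).

E(X) = 139.22, standard deviation of X = 89.1, σ²_X = 7938.81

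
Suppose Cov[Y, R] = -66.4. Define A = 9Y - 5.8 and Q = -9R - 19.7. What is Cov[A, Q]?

Cov[A, Q] = 5378.4

Cov[A, Q] = a·c·Cov[Y, R] = 9·(-9)·(-66.4) = 5378.4. Additive constants drop out.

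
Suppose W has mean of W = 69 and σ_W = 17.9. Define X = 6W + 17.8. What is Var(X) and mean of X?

X = 6W + 17.8 is linear with a = 6, b = 17.8.
Var(W) = 17.9² = 320.41.
Var(X) = a²·Var(W) = 6²·320.41 = 11534.76 (the additive constant 17.8 does not affect variance).
mean of X = a·mean of W + b = 6·69 + 17.8 = 431.8.

Var(X) = 11534.76, mean of X = 431.8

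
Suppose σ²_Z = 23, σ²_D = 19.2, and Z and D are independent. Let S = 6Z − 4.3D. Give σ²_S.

σ²_S = 1183.008

σ²_S = a²·σ²_Z + b²·σ²_D + 2ab·covariance of Z and D with a = 6, b = -4.3.
Independence gives covariance of Z and D = 0.
= 6²·23 + (-4.3)²·19.2 + 2·6·(-4.3)·0
= 828 + 355.008 + 0 = 1183.008.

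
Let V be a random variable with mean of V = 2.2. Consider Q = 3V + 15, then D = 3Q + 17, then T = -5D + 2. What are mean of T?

mean of Q = 3·2.2 + 15 = 21.6.
mean of D = 3·21.6 + 17 = 81.8.
mean of T = (-5)·81.8 + 2 = -407.

mean of T = -407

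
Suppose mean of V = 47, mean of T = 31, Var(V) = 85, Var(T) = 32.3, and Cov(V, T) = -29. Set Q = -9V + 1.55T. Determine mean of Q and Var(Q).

mean of Q = -374.95, Var(Q) = 7771.70075

mean of Q = (-9)·mean of V + 1.55·mean of T = (-9)·47 + 1.55·31 = -374.95.
Var(Q) = a²·Var(V) + b²·Var(T) + 2ab·Cov(V, T) with a = -9, b = 1.55.
= (-9)²·85 + 1.55²·32.3 + 2·(-9)·1.55·(-29)
= 6885 + 77.60075 + 809.1 = 7771.70075.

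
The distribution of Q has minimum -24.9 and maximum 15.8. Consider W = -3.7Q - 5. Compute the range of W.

Range of Q = 15.8 − (-24.9) = 40.7.
Range(W) = |a|·Range(Q) = |-3.7|·40.7 = 150.59.

Range(W) = 150.59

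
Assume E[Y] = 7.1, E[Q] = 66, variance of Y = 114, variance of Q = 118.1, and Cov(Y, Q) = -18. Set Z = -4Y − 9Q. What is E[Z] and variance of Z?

E[Z] = -622.4, variance of Z = 10094.1

E[Z] = (-4)·E[Y] + (-9)·E[Q] = (-4)·7.1 + (-9)·66 = -622.4.
variance of Z = a²·variance of Y + b²·variance of Q + 2ab·Cov(Y, Q) with a = -4, b = -9.
= (-4)²·114 + (-9)²·118.1 + 2·(-4)·(-9)·(-18)
= 1824 + 9566.1 + (-1296) = 10094.1.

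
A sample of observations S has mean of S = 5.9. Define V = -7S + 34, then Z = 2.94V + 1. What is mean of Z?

mean of Z = -20.462

mean of V = (-7)·5.9 + 34 = -7.3.
mean of Z = 2.94·(-7.3) + 1 = -20.462.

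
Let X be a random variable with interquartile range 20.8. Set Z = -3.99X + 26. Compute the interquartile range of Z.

IQR(Z) = 82.992

Under Z = aX + b, IQR(Z) = |a|·IQR(X) = |-3.99|·20.8 = 82.992 (shifts cancel; spread scales by |a|).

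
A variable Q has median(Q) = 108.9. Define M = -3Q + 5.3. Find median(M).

A linear map preserves order up to sign, so median(M) = a·median(Q) + b = (-3)·108.9 + 5.3 = -321.4.

median(M) = -321.4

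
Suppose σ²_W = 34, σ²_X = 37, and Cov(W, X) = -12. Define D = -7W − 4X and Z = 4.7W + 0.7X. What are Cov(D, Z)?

By bilinearity, Cov(D, Z) = ac·σ²_W + bd·σ²_X + (ad+bc)·Cov(W, X), with a=-7, b=-4, c=4.7, d=0.7.
ac·σ²_W = (-7)·4.7·34 = -1118.6
bd·σ²_X = (-4)·0.7·37 = -103.6
(ad+bc)·Cov(W, X) = (-23.7)·(-12) = 284.4
Cov(D, Z) = -1118.6 + (-103.6) + 284.4 = -937.8.

Cov(D, Z) = -937.8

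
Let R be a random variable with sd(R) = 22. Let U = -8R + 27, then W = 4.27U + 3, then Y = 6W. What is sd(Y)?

sd(Y) = 4509.12

sd(U) = |-8|·22 = 176.
sd(W) = |4.27|·176 = 751.52.
sd(Y) = |6|·751.52 = 4509.12.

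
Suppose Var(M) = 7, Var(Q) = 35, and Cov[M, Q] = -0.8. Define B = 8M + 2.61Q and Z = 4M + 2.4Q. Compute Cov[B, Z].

By bilinearity, Cov[B, Z] = ac·Var(M) + bd·Var(Q) + (ad+bc)·Cov[M, Q], with a=8, b=2.61, c=4, d=2.4.
ac·Var(M) = 8·4·7 = 224
bd·Var(Q) = 2.61·2.4·35 = 219.24
(ad+bc)·Cov[M, Q] = (29.64)·(-0.8) = -23.712
Cov[B, Z] = 224 + 219.24 + (-23.712) = 419.528.

Cov[B, Z] = 419.528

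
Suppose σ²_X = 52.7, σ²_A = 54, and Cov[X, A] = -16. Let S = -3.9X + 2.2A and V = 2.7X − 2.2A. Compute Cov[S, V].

By bilinearity, Cov[S, V] = ac·σ²_X + bd·σ²_A + (ad+bc)·Cov[X, A], with a=-3.9, b=2.2, c=2.7, d=-2.2.
ac·σ²_X = (-3.9)·2.7·52.7 = -554.931
bd·σ²_A = 2.2·(-2.2)·54 = -261.36
(ad+bc)·Cov[X, A] = (14.52)·(-16) = -232.32
Cov[S, V] = -554.931 + (-261.36) + (-232.32) = -1048.611.

Cov[S, V] = -1048.611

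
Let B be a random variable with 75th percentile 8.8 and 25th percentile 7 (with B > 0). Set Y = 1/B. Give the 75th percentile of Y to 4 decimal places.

1/B is decreasing on B > 0, so percentile order reverses: P_{75}(Y) uses P_{25}(B) = 7.
P_{75}(Y) = 1/7 ≈ 0.1429.

75th percentile of Y = 0.1429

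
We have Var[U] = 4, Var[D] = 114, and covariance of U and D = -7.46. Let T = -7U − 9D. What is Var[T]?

Var[T] = 8490.04

Var[T] = a²·Var[U] + b²·Var[D] + 2ab·covariance of U and D with a = -7, b = -9.
= (-7)²·4 + (-9)²·114 + 2·(-7)·(-9)·(-7.46)
= 196 + 9234 + (-939.96) = 8490.04.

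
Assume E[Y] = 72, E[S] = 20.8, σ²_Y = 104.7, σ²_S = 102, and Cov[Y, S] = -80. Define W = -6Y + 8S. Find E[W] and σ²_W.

E[W] = -265.6, σ²_W = 17977.2

E[W] = (-6)·E[Y] + 8·E[S] = (-6)·72 + 8·20.8 = -265.6.
σ²_W = a²·σ²_Y + b²·σ²_S + 2ab·Cov[Y, S] with a = -6, b = 8.
= (-6)²·104.7 + 8²·102 + 2·(-6)·8·(-80)
= 3769.2 + 6528 + 7680 = 17977.2.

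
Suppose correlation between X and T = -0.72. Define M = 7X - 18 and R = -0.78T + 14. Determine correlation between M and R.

Linear rescalings preserve |correlation|; the slopes 7 and -0.78 have opposite signs, so the correlation flips sign: correlation between M and R = −correlation between X and T = 0.72.

correlation between M and R = 0.72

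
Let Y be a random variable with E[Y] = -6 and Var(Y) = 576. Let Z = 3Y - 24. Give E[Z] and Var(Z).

Z = 3Y - 24 is linear with a = 3, b = -24.
E[Z] = a·E[Y] + b = 3·(-6) + (-24) = -42.
Var(Z) = a²·Var(Y) = 3²·576 = 5184 (the additive constant -24 does not affect variance).

E[Z] = -42, Var(Z) = 5184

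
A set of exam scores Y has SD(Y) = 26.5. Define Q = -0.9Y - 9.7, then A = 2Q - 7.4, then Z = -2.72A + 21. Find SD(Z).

SD(Z) = 129.744

SD(Q) = |-0.9|·26.5 = 23.85.
SD(A) = |2|·23.85 = 47.7.
SD(Z) = |-2.72|·47.7 = 129.744.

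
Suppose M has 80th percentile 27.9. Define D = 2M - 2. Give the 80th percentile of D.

Since a = 2 > 0 the transformation is increasing, so the 80th percentile of D = a·(P_{80} of M) + b = 2·27.9 + (-2) = 53.8.

80th percentile of D = 53.8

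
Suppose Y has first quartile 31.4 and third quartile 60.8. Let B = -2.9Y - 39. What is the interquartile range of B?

IQR of Y = Q3 − Q1 = 60.8 − 31.4 = 29.4.
Under B = aY + b, IQR(B) = |a|·IQR(Y) = |-2.9|·29.4 = 85.26 (shifts cancel; spread scales by |a|).

IQR(B) = 85.26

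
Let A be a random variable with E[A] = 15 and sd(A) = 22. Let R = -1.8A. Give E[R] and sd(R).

E[R] = -27, sd(R) = 39.6

R = -1.8A is linear with a = -1.8, b = 0.
E[R] = a·E[A] + b = (-1.8)·15 = -27.
sd(R) = |a|·sd(A) = |-1.8|·22 = 39.6.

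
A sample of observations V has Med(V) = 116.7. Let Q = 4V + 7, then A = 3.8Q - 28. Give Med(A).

Med(Q) = 4·116.7 + 7 = 473.8.
Med(A) = 3.8·473.8 + (-28) = 1772.44.

Med(A) = 1772.44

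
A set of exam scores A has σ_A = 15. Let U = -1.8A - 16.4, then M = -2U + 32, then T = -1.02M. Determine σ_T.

σ_U = |-1.8|·15 = 27.
σ_M = |-2|·27 = 54.
σ_T = |-1.02|·54 = 55.08.

σ_T = 55.08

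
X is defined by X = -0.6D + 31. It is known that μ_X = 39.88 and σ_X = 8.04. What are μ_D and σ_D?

μ_D = -14.8, σ_D = 13.4

From X = -0.6D + 31: μ_X = a·μ_D + b, so μ_D = (μ_X − b)/a = (39.88 − 31)/(-0.6) = -14.8.
σ_X = |a|·σ_D, so σ_D = 8.04/|-0.6| = 13.4.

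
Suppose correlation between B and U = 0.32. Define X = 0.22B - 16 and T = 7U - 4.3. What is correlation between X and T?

Linear rescalings preserve correlation up to sign; here the slopes 0.22 and 7 have the same sign, so correlation between X and T = correlation between B and U = 0.32.

correlation between X and T = 0.32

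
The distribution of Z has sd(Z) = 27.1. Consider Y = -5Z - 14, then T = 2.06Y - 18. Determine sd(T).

sd(T) = 279.13

sd(Y) = |-5|·27.1 = 135.5.
sd(T) = |2.06|·135.5 = 279.13.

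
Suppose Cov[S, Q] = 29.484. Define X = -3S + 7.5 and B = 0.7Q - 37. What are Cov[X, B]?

Cov[X, B] = -61.9164

Cov[X, B] = a·c·Cov[S, Q] = (-3)·0.7·29.484 = -61.9164. Additive constants drop out.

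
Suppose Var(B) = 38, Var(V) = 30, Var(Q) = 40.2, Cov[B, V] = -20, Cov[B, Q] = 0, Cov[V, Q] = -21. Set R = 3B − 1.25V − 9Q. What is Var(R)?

Var(R) = a²·Var(B) + b²·Var(V) + c²·Var(Q) + 2ab·Cov[B, V] + 2ac·Cov[B, Q] + 2bc·Cov[V, Q], with a = 3, b = -1.25, c = -9.
= 342 + 46.875 + 3256.2 + 150 + 0 + (-472.5)
= 3322.575.

Var(R) = 3322.575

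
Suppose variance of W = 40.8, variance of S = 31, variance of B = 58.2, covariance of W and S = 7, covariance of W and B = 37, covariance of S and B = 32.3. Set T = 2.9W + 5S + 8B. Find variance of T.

variance of T = 9346.728

variance of T = a²·variance of W + b²·variance of S + c²·variance of B + 2ab·covariance of W and S + 2ac·covariance of W and B + 2bc·covariance of S and B, with a = 2.9, b = 5, c = 8.
= 343.128 + 775 + 3724.8 + 203 + 1716.8 + 2584
= 9346.728.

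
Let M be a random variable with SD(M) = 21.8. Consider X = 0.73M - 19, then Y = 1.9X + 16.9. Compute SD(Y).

SD(X) = |0.73|·21.8 = 15.914.
SD(Y) = |1.9|·15.914 = 30.2366.

SD(Y) = 30.2366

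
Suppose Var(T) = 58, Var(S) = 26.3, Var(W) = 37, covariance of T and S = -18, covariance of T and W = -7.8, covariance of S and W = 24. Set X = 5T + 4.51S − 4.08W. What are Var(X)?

Var(X) = 1224.06303

Var(X) = a²·Var(T) + b²·Var(S) + c²·Var(W) + 2ab·covariance of T and S + 2ac·covariance of T and W + 2bc·covariance of S and W, with a = 5, b = 4.51, c = -4.08.
= 1450 + 534.94463 + 615.9168 + (-811.8) + 318.24 + (-883.2384)
= 1224.06303.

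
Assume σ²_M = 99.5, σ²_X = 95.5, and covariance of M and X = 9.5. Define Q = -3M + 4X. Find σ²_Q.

σ²_Q = a²·σ²_M + b²·σ²_X + 2ab·covariance of M and X with a = -3, b = 4.
= (-3)²·99.5 + 4²·95.5 + 2·(-3)·4·9.5
= 895.5 + 1528 + (-228) = 2195.5.

σ²_Q = 2195.5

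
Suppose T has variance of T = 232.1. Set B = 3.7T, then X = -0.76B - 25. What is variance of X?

variance of B = 3.7²·232.1 = 3177.449.
variance of X = (-0.76)²·3177.449 = 1835.2945424.

variance of X = 1835.2945424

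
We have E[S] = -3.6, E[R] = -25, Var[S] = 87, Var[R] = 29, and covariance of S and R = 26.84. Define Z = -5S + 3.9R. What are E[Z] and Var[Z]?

E[Z] = (-5)·E[S] + 3.9·E[R] = (-5)·(-3.6) + 3.9·(-25) = -79.5.
Var[Z] = a²·Var[S] + b²·Var[R] + 2ab·covariance of S and R with a = -5, b = 3.9.
= (-5)²·87 + 3.9²·29 + 2·(-5)·3.9·26.84
= 2175 + 441.09 + (-1046.76) = 1569.33.

E[Z] = -79.5, Var[Z] = 1569.33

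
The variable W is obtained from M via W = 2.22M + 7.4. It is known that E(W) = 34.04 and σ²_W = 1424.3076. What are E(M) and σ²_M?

From W = 2.22M + 7.4: E(W) = a·E(M) + b, so E(M) = (E(W) − b)/a = (34.04 − 7.4)/2.22 = 12.
σ²_W = a²·σ²_M, so σ²_M = 1424.3076/2.22² = 289.

E(M) = 12, σ²_M = 289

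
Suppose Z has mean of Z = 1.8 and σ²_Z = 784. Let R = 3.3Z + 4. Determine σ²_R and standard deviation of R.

R = 3.3Z + 4 is linear with a = 3.3, b = 4.
σ²_R = a²·σ²_Z = 3.3²·784 = 8537.76 (the additive constant 4 does not affect variance).
standard deviation of Z = √784 = 28.
standard deviation of R = |a|·standard deviation of Z = |3.3|·28 = 92.4.

σ²_R = 8537.76, standard deviation of R = 92.4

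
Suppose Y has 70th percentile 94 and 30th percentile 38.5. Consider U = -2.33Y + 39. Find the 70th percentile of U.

70th percentile of U = -50.705

Since a = -2.33 < 0 the transformation is decreasing, reversing order: the 70th percentile of U corresponds to the 30th percentile of Y.
So P_{70}(U) = a·P_{30}(Y) + b = (-2.33)·38.5 + 39 = -50.705.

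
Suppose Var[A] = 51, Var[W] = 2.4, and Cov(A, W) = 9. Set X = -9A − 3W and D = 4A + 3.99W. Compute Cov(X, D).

Cov(X, D) = -2295.918

By bilinearity, Cov(X, D) = ac·Var[A] + bd·Var[W] + (ad+bc)·Cov(A, W), with a=-9, b=-3, c=4, d=3.99.
ac·Var[A] = (-9)·4·51 = -1836
bd·Var[W] = (-3)·3.99·2.4 = -28.728
(ad+bc)·Cov(A, W) = (-47.91)·9 = -431.19
Cov(X, D) = -1836 + (-28.728) + (-431.19) = -2295.918.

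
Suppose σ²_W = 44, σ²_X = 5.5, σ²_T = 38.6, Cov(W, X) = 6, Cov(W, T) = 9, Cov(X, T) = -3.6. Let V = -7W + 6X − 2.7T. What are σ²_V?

σ²_V = 2588.234

σ²_V = a²·σ²_W + b²·σ²_X + c²·σ²_T + 2ab·Cov(W, X) + 2ac·Cov(W, T) + 2bc·Cov(X, T), with a = -7, b = 6, c = -2.7.
= 2156 + 198 + 281.394 + (-504) + 340.2 + 116.64
= 2588.234.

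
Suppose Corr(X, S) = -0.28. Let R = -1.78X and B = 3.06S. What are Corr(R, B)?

Linear rescalings preserve |correlation|; the slopes -1.78 and 3.06 have opposite signs, so the correlation flips sign: Corr(R, B) = −Corr(X, S) = 0.28.

Corr(R, B) = 0.28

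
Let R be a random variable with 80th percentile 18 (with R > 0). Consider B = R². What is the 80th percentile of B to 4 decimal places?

R² is increasing, so P_{80}(B) = g(P_{80}(R)) = 324.

80th percentile of B = 324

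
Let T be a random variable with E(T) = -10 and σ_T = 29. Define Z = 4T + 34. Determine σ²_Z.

σ²_Z = 13456

Z = 4T + 34 is linear with a = 4, b = 34.
σ²_T = 29² = 841.
σ²_Z = a²·σ²_T = 4²·841 = 13456 (the additive constant 34 does not affect variance).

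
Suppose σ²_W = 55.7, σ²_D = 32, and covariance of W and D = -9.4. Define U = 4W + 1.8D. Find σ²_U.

σ²_U = a²·σ²_W + b²·σ²_D + 2ab·covariance of W and D with a = 4, b = 1.8.
= 4²·55.7 + 1.8²·32 + 2·4·1.8·(-9.4)
= 891.2 + 103.68 + (-135.36) = 859.52.

σ²_U = 859.52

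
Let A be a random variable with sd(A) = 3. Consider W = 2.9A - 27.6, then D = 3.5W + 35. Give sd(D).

sd(D) = 30.45

sd(W) = |2.9|·3 = 8.7.
sd(D) = |3.5|·8.7 = 30.45.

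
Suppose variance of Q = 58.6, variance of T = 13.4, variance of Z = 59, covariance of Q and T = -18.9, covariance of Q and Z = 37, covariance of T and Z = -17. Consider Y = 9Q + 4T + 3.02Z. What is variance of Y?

variance of Y = 5738.9036

variance of Y = a²·variance of Q + b²·variance of T + c²·variance of Z + 2ab·covariance of Q and T + 2ac·covariance of Q and Z + 2bc·covariance of T and Z, with a = 9, b = 4, c = 3.02.
= 4746.6 + 214.4 + 538.1036 + (-1360.8) + 2011.32 + (-410.72)
= 5738.9036.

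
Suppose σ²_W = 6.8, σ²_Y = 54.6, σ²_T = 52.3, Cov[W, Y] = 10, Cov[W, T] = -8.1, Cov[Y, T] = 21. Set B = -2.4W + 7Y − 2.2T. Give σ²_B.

σ²_B = 1899.364

σ²_B = a²·σ²_W + b²·σ²_Y + c²·σ²_T + 2ab·Cov[W, Y] + 2ac·Cov[W, T] + 2bc·Cov[Y, T], with a = -2.4, b = 7, c = -2.2.
= 39.168 + 2675.4 + 253.132 + (-336) + (-85.536) + (-646.8)
= 1899.364.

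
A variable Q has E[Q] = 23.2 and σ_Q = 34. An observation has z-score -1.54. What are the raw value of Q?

Q = E[Q] + z·σ_Q = 23.2 + (-1.54)·34 = -29.16.

Q = -29.16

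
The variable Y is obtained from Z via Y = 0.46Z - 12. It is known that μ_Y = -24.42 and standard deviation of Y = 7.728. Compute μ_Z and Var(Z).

μ_Z = -27, Var(Z) = 282.24

From Y = 0.46Z - 12: μ_Y = a·μ_Z + b, so μ_Z = (μ_Y − b)/a = (-24.42 − (-12))/0.46 = -27.
Var(Y) = 7.728² = 59.721984.
Var(Y) = a²·Var(Z), so Var(Z) = 59.721984/0.46² = 282.24.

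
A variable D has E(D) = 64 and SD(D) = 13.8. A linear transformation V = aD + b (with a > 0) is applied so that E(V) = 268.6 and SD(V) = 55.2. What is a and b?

SD(V) = a·SD(D) (a > 0), so a = 55.2/13.8 = 4.
E(V) = a·E(D) + b, so b = 268.6 − 4·64 = 12.6.

a = 4, b = 12.6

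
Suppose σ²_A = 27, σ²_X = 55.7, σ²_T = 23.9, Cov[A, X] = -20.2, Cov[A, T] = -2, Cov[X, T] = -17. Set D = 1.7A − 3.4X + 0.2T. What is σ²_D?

σ²_D = 978.15

σ²_D = a²·σ²_A + b²·σ²_X + c²·σ²_T + 2ab·Cov[A, X] + 2ac·Cov[A, T] + 2bc·Cov[X, T], with a = 1.7, b = -3.4, c = 0.2.
= 78.03 + 643.892 + 0.956 + 233.512 + (-1.36) + 23.12
= 978.15.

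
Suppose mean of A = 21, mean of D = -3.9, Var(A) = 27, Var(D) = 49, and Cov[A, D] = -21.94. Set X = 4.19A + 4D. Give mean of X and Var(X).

mean of X = 4.19·mean of A + 4·mean of D = 4.19·21 + 4·(-3.9) = 72.39.
Var(X) = a²·Var(A) + b²·Var(D) + 2ab·Cov[A, D] with a = 4.19, b = 4.
= 4.19²·27 + 4²·49 + 2·4.19·4·(-21.94)
= 474.0147 + 784 + (-735.4288) = 522.5859.

mean of X = 72.39, Var(X) = 522.5859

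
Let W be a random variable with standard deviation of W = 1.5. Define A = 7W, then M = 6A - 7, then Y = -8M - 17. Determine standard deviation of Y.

standard deviation of A = |7|·1.5 = 10.5.
standard deviation of M = |6|·10.5 = 63.
standard deviation of Y = |-8|·63 = 504.

standard deviation of Y = 504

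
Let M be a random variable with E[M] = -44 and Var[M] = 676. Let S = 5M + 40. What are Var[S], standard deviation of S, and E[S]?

S = 5M + 40 is linear with a = 5, b = 40.
Var[S] = a²·Var[M] = 5²·676 = 16900 (the additive constant 40 does not affect variance).
standard deviation of M = √676 = 26.
standard deviation of S = |a|·standard deviation of M = |5|·26 = 130.
E[S] = a·E[M] + b = 5·(-44) + 40 = -180.

Var[S] = 16900, standard deviation of S = 130, E[S] = -180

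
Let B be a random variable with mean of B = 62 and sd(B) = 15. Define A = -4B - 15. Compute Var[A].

Var[A] = 3600

A = -4B - 15 is linear with a = -4, b = -15.
Var[B] = 15² = 225.
Var[A] = a²·Var[B] = (-4)²·225 = 3600 (the additive constant -15 does not affect variance).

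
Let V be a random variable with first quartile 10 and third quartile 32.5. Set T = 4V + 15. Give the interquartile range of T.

IQR(T) = 90

IQR of V = Q3 − Q1 = 32.5 − 10 = 22.5.
Under T = aV + b, IQR(T) = |a|·IQR(V) = |4|·22.5 = 90 (shifts cancel; spread scales by |a|).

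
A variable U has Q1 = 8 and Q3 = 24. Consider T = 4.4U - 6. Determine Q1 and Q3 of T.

Q1(T) = 29.2, Q3(T) = 99.6

a = 4.4 > 0: Q1(T) = a·Q1(U)+b = 29.2, Q3(T) = a·Q3(U)+b = 99.6.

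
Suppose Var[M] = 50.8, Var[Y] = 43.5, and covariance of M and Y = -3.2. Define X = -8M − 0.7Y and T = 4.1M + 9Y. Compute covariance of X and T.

By bilinearity, covariance of X and T = ac·Var[M] + bd·Var[Y] + (ad+bc)·covariance of M and Y, with a=-8, b=-0.7, c=4.1, d=9.
ac·Var[M] = (-8)·4.1·50.8 = -1666.24
bd·Var[Y] = (-0.7)·9·43.5 = -274.05
(ad+bc)·covariance of M and Y = (-74.87)·(-3.2) = 239.584
covariance of X and T = -1666.24 + (-274.05) + 239.584 = -1700.706.

covariance of X and T = -1700.706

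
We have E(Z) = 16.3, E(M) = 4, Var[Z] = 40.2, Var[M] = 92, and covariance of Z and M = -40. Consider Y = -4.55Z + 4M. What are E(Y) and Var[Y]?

E(Y) = (-4.55)·E(Z) + 4·E(M) = (-4.55)·16.3 + 4·4 = -58.165.
Var[Y] = a²·Var[Z] + b²·Var[M] + 2ab·covariance of Z and M with a = -4.55, b = 4.
= (-4.55)²·40.2 + 4²·92 + 2·(-4.55)·4·(-40)
= 832.2405 + 1472 + 1456 = 3760.2405.

E(Y) = -58.165, Var[Y] = 3760.2405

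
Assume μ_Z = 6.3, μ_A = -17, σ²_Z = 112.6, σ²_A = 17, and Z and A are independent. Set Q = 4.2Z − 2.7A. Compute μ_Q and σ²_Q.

μ_Q = 4.2·μ_Z + (-2.7)·μ_A = 4.2·6.3 + (-2.7)·(-17) = 72.36.
σ²_Q = a²·σ²_Z + b²·σ²_A + 2ab·covariance of Z and A with a = 4.2, b = -2.7.
Independence gives covariance of Z and A = 0.
= 4.2²·112.6 + (-2.7)²·17 + 2·4.2·(-2.7)·0
= 1986.264 + 123.93 + 0 = 2110.194.

μ_Q = 72.36, σ²_Q = 2110.194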